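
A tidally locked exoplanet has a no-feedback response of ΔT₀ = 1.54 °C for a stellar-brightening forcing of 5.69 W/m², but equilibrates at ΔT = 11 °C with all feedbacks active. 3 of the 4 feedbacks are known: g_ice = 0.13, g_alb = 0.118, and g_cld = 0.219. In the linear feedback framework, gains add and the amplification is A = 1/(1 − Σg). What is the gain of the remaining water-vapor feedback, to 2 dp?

0.39

Amplification A = ΔT/ΔT₀ = 11/1.54 = 7.143.
Total gain g = 1 − 1/A = 1 − 1/7.143 = 0.86.
Known gains sum to 0.13 + 0.118 + 0.219 = 0.467.
g_wv = 0.86 − 0.467 = 0.39.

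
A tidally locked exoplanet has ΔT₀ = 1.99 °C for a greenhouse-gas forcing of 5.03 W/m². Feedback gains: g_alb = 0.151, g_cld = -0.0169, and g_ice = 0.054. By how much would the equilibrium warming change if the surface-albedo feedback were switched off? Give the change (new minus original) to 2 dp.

-0.38 °C

Original: g = 0.1881, ΔT = 1.99/(1−0.1881) = 2.4510 °C.
Without surface-albedo: g' = 0.0371, ΔT' = 1.99/(1−0.0371) = 2.0667 °C.
Change = 2.0667 − 2.4510 = -0.38 °C.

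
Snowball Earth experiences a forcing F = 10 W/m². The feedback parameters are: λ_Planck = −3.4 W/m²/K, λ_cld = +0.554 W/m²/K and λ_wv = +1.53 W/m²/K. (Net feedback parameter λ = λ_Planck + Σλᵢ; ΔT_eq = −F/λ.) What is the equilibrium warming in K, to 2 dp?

7.60 K

Net feedback parameter λ = (−3.4) + (+0.554) + (+1.53) = -1.316 W/m²/K.
ΔT = −F/λ = −10/(-1.316) = 7.60 K.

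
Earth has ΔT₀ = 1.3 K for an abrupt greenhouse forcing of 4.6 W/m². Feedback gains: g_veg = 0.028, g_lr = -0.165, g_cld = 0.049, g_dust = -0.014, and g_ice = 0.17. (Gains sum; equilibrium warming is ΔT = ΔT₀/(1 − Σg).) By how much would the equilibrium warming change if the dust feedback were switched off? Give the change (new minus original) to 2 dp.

Original: g = 0.068, ΔT = 1.3/(1−0.068) = 1.3948 K.
Without dust: g' = 0.082, ΔT' = 1.3/(1−0.082) = 1.4161 K.
Change = 1.4161 − 1.3948 = 0.02 K.

0.02 K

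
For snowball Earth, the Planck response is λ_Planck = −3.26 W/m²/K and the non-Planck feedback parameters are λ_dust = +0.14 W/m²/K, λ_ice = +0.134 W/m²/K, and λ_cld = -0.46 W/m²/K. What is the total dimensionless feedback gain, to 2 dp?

-0.06

Convert to gains: g_dust = 0.14/3.26 = 0.04294; g_ice = 0.134/3.26 = 0.0411; g_cld = -0.46/3.26 = -0.1411.
Total gain g = -0.05706.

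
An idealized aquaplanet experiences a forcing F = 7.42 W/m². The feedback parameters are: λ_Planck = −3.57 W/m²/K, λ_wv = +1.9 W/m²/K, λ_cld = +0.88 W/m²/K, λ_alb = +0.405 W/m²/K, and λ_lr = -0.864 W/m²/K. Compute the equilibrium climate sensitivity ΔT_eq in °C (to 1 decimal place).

Net feedback parameter λ = (−3.57) + (+1.9) + (+0.88) + (+0.405) + (-0.864) = -1.249 W/m²/K.
ΔT = −F/λ = −7.42/(-1.249) = 5.9 °C.

5.9 °C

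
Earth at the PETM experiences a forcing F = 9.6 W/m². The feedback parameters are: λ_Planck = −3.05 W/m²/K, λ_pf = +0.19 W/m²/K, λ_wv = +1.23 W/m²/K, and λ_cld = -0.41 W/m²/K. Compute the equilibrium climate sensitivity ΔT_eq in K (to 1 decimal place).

4.7 K

Net feedback parameter λ = (−3.05) + (+0.19) + (+1.23) + (-0.41) = -2.04 W/m²/K.
ΔT = −F/λ = −9.6/(-2.04) = 4.7 K.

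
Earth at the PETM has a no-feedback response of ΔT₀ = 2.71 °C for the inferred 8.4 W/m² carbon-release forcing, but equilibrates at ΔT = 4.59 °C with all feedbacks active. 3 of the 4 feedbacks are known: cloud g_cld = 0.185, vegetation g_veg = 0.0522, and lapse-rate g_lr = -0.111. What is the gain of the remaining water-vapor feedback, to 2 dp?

0.28

Amplification A = ΔT/ΔT₀ = 4.59/2.71 = 1.694.
Total gain g = 1 − 1/A = 1 − 1/1.694 = 0.4097.
Known gains sum to 0.185 + 0.0522 − 0.111 = 0.1262.
g_wv = 0.4097 − 0.1262 = 0.28.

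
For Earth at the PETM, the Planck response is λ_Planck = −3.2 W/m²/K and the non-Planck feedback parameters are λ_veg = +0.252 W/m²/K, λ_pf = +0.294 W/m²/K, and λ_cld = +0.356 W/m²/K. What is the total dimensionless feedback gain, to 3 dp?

Convert to gains: g_veg = 0.252/3.2 = 0.07875; g_pf = 0.294/3.2 = 0.09187; g_cld = 0.356/3.2 = 0.1112.
Total gain g = 0.28182.

0.282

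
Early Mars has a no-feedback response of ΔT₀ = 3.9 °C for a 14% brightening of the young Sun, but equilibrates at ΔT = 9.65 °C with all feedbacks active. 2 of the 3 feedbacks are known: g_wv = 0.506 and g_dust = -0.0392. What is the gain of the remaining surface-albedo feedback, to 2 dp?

0.13

Amplification A = ΔT/ΔT₀ = 9.65/3.9 = 2.474.
Total gain g = 1 − 1/A = 1 − 1/2.474 = 0.5958.
Known gains sum to 0.506 − 0.0392 = 0.4668.
g_alb = 0.5958 − 0.4668 = 0.13.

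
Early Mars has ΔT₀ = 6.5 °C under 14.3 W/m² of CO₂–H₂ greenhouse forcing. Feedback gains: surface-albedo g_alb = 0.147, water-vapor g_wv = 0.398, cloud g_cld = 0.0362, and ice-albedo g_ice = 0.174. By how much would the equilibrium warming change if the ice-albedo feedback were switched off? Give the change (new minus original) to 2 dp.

Original: g = 0.7552, ΔT = 6.5/(1−0.7552) = 26.5523 °C.
Without ice-albedo: g' = 0.5812, ΔT' = 6.5/(1−0.5812) = 15.5205 °C.
Change = 15.5205 − 26.5523 = -11.03 °C.

-11.03 °C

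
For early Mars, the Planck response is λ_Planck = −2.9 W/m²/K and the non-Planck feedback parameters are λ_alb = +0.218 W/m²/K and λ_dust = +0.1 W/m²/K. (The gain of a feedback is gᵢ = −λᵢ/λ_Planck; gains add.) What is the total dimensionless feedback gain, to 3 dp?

Convert to gains: g_alb = 0.218/2.9 = 0.07517; g_dust = 0.1/2.9 = 0.03448.
Total gain g = 0.10965.

0.110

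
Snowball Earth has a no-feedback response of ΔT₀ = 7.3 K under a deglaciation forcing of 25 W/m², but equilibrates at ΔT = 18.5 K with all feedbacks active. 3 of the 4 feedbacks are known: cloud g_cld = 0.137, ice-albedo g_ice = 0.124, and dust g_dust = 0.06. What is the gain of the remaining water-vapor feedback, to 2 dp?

Amplification A = ΔT/ΔT₀ = 18.5/7.3 = 2.534.
Total gain g = 1 − 1/A = 1 − 1/2.534 = 0.6054.
Known gains sum to 0.137 + 0.124 + 0.06 = 0.321.
g_wv = 0.6054 − 0.321 = 0.28.

0.28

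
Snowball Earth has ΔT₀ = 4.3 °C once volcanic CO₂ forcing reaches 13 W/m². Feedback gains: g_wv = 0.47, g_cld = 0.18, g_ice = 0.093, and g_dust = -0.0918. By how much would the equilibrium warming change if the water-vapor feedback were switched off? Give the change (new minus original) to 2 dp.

-7.08 °C

Original: g = 0.6512, ΔT = 4.3/(1−0.6512) = 12.3280 °C.
Without water-vapor: g' = 0.1812, ΔT' = 4.3/(1−0.1812) = 5.2516 °C.
Change = 5.2516 − 12.3280 = -7.08 °C.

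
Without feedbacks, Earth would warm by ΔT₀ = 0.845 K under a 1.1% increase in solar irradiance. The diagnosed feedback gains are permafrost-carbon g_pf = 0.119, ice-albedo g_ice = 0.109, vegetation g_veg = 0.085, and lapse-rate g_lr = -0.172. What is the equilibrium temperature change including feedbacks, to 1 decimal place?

1.0 K

Total gain g = 0.119 + 0.109 + 0.085 − 0.172 = 0.141.
Amplification A = 1/(1 − 0.141) = 1.164.
ΔT = 0.845 × 1.164 = 1.0 K.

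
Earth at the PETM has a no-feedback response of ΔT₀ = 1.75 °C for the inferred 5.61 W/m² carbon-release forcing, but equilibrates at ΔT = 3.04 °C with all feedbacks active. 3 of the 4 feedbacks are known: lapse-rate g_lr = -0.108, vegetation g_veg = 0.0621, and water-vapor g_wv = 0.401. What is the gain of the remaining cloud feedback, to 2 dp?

Amplification A = ΔT/ΔT₀ = 3.04/1.75 = 1.737.
Total gain g = 1 − 1/A = 1 − 1/1.737 = 0.4243.
Known gains sum to -0.108 + 0.0621 + 0.401 = 0.3551.
g_cld = 0.4243 − 0.3551 = 0.07.

0.07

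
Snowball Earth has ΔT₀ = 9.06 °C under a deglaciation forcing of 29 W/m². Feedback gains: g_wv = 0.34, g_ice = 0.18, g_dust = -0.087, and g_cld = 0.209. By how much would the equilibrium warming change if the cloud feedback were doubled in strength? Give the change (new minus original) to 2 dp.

Original: g = 0.642, ΔT = 9.06/(1−0.642) = 25.3073 °C.
With doubled cloud: g' = 0.851, ΔT' = 9.06/(1−0.851) = 60.8054 °C.
Change = 60.8054 − 25.3073 = 35.50 °C.

35.50 °C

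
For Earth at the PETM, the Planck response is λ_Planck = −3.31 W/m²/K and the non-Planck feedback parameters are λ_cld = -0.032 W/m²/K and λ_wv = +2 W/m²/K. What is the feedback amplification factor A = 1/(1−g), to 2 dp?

2.47

Convert to gains: g_cld = -0.032/3.31 = -0.009668; g_wv = 2/3.31 = 0.6042.
Total gain g = 0.594532.
A = 1/(1 − 0.594532) = 2.47.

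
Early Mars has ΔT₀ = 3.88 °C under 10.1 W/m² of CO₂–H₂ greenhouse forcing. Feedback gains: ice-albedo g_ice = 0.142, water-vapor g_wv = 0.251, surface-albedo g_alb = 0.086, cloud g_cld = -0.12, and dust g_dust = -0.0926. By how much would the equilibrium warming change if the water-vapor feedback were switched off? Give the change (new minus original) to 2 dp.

Original: g = 0.2664, ΔT = 3.88/(1−0.2664) = 5.2890 °C.
Without water-vapor: g' = 0.0154, ΔT' = 3.88/(1−0.0154) = 3.9407 °C.
Change = 3.9407 − 5.2890 = -1.35 °C.

-1.35 °C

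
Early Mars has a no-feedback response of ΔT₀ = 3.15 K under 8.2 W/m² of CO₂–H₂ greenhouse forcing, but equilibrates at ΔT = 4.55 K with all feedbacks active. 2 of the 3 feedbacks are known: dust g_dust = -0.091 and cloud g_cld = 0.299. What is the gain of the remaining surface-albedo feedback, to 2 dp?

0.10

Amplification A = ΔT/ΔT₀ = 4.55/3.15 = 1.444.
Total gain g = 1 − 1/A = 1 − 1/1.444 = 0.3075.
Known gains sum to -0.091 + 0.299 = 0.208.
g_alb = 0.3075 − 0.208 = 0.10.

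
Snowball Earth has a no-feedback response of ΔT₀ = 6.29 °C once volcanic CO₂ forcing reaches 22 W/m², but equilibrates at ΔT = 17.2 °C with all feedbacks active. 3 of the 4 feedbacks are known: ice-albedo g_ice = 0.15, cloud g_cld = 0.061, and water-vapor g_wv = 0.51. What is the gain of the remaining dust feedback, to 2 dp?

Amplification A = ΔT/ΔT₀ = 17.2/6.29 = 2.734.
Total gain g = 1 − 1/A = 1 − 1/2.734 = 0.6342.
Known gains sum to 0.15 + 0.061 + 0.51 = 0.721.
g_dust = 0.6342 − 0.721 = -0.09.

-0.09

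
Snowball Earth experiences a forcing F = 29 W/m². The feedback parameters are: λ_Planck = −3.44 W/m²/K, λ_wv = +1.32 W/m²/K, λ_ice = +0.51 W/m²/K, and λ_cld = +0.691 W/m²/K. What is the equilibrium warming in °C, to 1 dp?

31.6 °C

Net feedback parameter λ = (−3.44) + (+1.32) + (+0.51) + (+0.691) = -0.919 W/m²/K.
ΔT = −F/λ = −29/(-0.919) = 31.6 °C.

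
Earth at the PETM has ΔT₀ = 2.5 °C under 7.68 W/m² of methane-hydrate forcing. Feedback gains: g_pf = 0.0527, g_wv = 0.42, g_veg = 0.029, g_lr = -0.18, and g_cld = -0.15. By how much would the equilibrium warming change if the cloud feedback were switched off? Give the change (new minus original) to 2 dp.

0.67 °C

Original: g = 0.1717, ΔT = 2.5/(1−0.1717) = 3.0182 °C.
Without cloud: g' = 0.3217, ΔT' = 2.5/(1−0.3217) = 3.6857 °C.
Change = 3.6857 − 3.0182 = 0.67 °C.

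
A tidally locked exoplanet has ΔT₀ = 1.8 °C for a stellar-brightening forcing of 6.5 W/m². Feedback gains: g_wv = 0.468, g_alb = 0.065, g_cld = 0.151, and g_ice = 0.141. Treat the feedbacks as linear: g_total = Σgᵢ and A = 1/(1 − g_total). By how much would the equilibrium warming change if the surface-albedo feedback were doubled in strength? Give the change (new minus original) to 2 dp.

Original: g = 0.825, ΔT = 1.8/(1−0.825) = 10.2857 °C.
With doubled surface-albedo: g' = 0.89, ΔT' = 1.8/(1−0.89) = 16.3636 °C.
Change = 16.3636 − 10.2857 = 6.08 °C.

6.08 °C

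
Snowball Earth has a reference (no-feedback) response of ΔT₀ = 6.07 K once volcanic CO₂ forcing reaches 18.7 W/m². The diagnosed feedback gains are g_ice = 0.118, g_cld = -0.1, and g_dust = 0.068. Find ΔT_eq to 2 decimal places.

Total gain g = 0.118 − 0.1 + 0.068 = 0.086.
Amplification A = 1/(1 − 0.086) = 1.094.
ΔT = 6.07 × 1.094 = 6.64 K.

6.64 K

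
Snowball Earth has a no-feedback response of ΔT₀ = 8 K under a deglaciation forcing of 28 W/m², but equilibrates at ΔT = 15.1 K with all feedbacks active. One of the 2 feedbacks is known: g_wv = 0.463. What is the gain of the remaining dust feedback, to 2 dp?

Amplification A = ΔT/ΔT₀ = 15.1/8 = 1.887.
Total gain g = 1 − 1/A = 1 − 1/1.887 = 0.4701.
The known gain is 0.463.
g_dust = 0.4701 − 0.463 = 0.01.

0.01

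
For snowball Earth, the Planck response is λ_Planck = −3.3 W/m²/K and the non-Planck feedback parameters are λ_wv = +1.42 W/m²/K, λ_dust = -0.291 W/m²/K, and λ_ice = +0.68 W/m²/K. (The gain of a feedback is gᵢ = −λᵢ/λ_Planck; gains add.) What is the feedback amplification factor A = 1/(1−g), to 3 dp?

Convert to gains: g_wv = 1.42/3.3 = 0.4303; g_dust = -0.291/3.3 = -0.08818; g_ice = 0.68/3.3 = 0.2061.
Total gain g = 0.54822.
A = 1/(1 − 0.54822) = 2.213.

2.213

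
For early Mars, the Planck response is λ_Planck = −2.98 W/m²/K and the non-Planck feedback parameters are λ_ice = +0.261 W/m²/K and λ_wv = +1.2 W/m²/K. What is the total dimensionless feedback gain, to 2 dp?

0.49

Convert to gains: g_ice = 0.261/2.98 = 0.08758; g_wv = 1.2/2.98 = 0.4027.
Total gain g = 0.49028.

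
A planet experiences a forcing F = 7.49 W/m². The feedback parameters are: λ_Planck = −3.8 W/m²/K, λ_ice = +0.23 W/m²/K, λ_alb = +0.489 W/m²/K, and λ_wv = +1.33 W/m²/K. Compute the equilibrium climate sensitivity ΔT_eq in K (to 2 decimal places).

Net feedback parameter λ = (−3.8) + (+0.23) + (+0.489) + (+1.33) = -1.751 W/m²/K.
ΔT = −F/λ = −7.49/(-1.751) = 4.28 K.

4.28 K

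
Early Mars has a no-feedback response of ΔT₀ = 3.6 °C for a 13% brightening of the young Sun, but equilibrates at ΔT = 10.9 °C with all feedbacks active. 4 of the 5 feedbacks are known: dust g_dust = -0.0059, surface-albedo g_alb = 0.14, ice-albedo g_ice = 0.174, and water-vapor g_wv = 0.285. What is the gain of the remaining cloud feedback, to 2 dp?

Amplification A = ΔT/ΔT₀ = 10.9/3.6 = 3.028.
Total gain g = 1 − 1/A = 1 − 1/3.028 = 0.6697.
Known gains sum to -0.0059 + 0.14 + 0.174 + 0.285 = 0.5931.
g_cld = 0.6697 − 0.5931 = 0.08.

0.08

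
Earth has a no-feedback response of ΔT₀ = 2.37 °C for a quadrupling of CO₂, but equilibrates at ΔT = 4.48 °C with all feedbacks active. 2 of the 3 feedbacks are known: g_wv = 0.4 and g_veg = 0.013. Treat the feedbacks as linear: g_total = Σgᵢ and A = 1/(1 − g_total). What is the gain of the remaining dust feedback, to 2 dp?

Amplification A = ΔT/ΔT₀ = 4.48/2.37 = 1.89.
Total gain g = 1 − 1/A = 1 − 1/1.89 = 0.4709.
Known gains sum to 0.4 + 0.013 = 0.413.
g_dust = 0.4709 − 0.413 = 0.06.

0.06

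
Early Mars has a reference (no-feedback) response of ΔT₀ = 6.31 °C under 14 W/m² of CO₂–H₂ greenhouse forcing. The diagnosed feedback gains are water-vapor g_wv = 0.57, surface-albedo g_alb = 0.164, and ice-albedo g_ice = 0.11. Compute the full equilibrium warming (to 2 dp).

40.45 °C

Total gain g = 0.57 + 0.164 + 0.11 = 0.844.
Amplification A = 1/(1 − 0.844) = 6.41.
ΔT = 6.31 × 6.41 = 40.45 °C.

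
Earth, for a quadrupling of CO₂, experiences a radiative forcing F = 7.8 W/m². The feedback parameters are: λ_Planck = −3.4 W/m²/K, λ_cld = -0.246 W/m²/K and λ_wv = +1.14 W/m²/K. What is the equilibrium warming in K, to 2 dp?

Net feedback parameter λ = (−3.4) + (-0.246) + (+1.14) = -2.506 W/m²/K.
ΔT = −F/λ = −7.8/(-2.506) = 3.11 K.

3.11 K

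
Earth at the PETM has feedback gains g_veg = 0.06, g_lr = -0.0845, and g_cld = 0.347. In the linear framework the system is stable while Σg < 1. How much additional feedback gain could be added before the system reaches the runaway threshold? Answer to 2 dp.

Current total gain = 0.06 − 0.0845 + 0.347 = 0.3225.
Margin to runaway = 1 − 0.3225 = 0.68.

0.68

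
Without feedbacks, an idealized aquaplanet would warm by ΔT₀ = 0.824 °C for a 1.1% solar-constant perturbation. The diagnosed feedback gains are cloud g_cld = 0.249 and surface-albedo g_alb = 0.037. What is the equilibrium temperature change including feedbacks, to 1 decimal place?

Total gain g = 0.249 + 0.037 = 0.286.
Amplification A = 1/(1 − 0.286) = 1.401.
ΔT = 0.824 × 1.401 = 1.2 °C.

1.2 °C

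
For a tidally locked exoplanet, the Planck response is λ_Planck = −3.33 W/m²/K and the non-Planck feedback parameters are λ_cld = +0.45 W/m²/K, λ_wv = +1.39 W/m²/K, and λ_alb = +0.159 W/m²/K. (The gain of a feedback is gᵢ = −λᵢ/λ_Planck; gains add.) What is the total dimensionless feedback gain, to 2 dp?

0.60

Convert to gains: g_cld = 0.45/3.33 = 0.1351; g_wv = 1.39/3.33 = 0.4174; g_alb = 0.159/3.33 = 0.04775.
Total gain g = 0.60025.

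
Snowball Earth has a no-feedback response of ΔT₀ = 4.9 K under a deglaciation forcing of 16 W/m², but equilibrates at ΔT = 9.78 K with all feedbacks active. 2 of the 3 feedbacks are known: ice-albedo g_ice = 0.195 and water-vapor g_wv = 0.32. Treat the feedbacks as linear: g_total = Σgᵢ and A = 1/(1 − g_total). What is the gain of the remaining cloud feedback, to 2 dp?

-0.02

Amplification A = ΔT/ΔT₀ = 9.78/4.9 = 1.996.
Total gain g = 1 − 1/A = 1 − 1/1.996 = 0.499.
Known gains sum to 0.195 + 0.32 = 0.515.
g_cld = 0.499 − 0.515 = -0.02.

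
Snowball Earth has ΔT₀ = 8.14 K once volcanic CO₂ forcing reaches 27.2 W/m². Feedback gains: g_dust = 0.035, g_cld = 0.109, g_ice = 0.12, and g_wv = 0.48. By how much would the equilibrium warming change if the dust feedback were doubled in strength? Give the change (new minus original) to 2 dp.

Original: g = 0.744, ΔT = 8.14/(1−0.744) = 31.7969 K.
With doubled dust: g' = 0.779, ΔT' = 8.14/(1−0.779) = 36.8326 K.
Change = 36.8326 − 31.7969 = 5.04 K.

5.04 K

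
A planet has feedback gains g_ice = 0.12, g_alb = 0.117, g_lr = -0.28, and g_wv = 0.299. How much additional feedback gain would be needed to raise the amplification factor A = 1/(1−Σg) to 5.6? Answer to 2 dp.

0.57

Current total gain = 0.256.
Target gain for A = 5.6: g* = 1 − 1/5.6 = 0.8214.
Additional gain needed = 0.8214 − 0.256 = 0.57.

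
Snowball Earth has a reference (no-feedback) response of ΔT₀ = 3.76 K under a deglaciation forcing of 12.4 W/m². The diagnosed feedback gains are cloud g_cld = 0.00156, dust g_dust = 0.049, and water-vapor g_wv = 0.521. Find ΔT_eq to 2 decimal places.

8.78 K

Total gain g = 0.00156 + 0.049 + 0.521 = 0.57156.
Amplification A = 1/(1 − 0.57156) = 2.334.
ΔT = 3.76 × 2.334 = 8.78 K.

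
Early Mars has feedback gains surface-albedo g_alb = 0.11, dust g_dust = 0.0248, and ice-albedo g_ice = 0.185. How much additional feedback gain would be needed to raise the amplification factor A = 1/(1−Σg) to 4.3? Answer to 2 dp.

Current total gain = 0.3198.
Target gain for A = 4.3: g* = 1 − 1/4.3 = 0.7674.
Additional gain needed = 0.7674 − 0.3198 = 0.45.

0.45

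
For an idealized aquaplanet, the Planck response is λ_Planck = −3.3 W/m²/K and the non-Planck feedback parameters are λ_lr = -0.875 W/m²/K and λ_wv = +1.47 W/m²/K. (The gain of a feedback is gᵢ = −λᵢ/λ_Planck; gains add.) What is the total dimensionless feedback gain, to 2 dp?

0.18

Convert to gains: g_lr = -0.875/3.3 = -0.2652; g_wv = 1.47/3.3 = 0.4455.
Total gain g = 0.1803.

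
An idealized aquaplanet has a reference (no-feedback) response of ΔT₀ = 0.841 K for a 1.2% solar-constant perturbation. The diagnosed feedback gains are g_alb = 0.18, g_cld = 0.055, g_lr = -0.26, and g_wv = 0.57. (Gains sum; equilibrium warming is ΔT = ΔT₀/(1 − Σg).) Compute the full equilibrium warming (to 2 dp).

Total gain g = 0.18 + 0.055 − 0.26 + 0.57 = 0.545.
Amplification A = 1/(1 − 0.545) = 2.198.
ΔT = 0.841 × 2.198 = 1.85 K.

1.85 K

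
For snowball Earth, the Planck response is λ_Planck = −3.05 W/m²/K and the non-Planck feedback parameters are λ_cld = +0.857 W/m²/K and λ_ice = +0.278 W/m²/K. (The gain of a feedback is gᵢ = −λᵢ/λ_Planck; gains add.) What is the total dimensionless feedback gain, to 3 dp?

0.372

Convert to gains: g_cld = 0.857/3.05 = 0.281; g_ice = 0.278/3.05 = 0.09115.
Total gain g = 0.37215.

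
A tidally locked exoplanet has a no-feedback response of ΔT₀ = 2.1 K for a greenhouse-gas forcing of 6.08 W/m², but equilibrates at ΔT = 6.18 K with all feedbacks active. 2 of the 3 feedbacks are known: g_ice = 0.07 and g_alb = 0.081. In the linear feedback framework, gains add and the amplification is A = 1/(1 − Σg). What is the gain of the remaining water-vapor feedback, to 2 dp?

Amplification A = ΔT/ΔT₀ = 6.18/2.1 = 2.943.
Total gain g = 1 − 1/A = 1 − 1/2.943 = 0.6602.
Known gains sum to 0.07 + 0.081 = 0.151.
g_wv = 0.6602 − 0.151 = 0.51.

0.51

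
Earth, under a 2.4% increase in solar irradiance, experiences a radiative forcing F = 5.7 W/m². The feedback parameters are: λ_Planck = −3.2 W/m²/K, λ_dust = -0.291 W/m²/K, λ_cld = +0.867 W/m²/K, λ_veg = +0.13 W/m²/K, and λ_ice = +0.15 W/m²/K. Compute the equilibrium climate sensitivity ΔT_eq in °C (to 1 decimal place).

2.4 °C

Net feedback parameter λ = (−3.2) + (-0.291) + (+0.867) + (+0.13) + (+0.15) = -2.344 W/m²/K.
ΔT = −F/λ = −5.7/(-2.344) = 2.4 °C.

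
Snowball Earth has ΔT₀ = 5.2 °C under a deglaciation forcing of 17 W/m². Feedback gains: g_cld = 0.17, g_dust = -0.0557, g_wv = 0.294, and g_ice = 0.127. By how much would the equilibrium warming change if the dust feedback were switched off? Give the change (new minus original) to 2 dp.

Original: g = 0.5353, ΔT = 5.2/(1−0.5353) = 11.1900 °C.
Without dust: g' = 0.591, ΔT' = 5.2/(1−0.591) = 12.7139 °C.
Change = 12.7139 − 11.1900 = 1.52 °C.

1.52 °C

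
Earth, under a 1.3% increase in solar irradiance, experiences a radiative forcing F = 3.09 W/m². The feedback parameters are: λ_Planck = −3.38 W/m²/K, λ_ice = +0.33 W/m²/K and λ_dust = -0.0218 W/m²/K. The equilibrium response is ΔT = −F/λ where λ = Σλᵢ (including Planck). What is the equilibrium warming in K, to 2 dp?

1.01 K

Net feedback parameter λ = (−3.38) + (+0.33) + (-0.0218) = -3.0718 W/m²/K.
ΔT = −F/λ = −3.09/(-3.0718) = 1.01 K.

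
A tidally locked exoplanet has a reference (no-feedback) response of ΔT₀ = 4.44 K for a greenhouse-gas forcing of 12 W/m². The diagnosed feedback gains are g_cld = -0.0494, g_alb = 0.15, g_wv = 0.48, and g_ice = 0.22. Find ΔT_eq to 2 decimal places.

22.27 K

Total gain g = -0.0494 + 0.15 + 0.48 + 0.22 = 0.8006.
Amplification A = 1/(1 − 0.8006) = 5.015.
ΔT = 4.44 × 5.015 = 22.27 K.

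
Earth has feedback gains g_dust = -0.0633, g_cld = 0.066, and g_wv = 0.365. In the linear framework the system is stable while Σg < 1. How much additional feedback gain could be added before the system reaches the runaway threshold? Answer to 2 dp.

0.63

Current total gain = -0.0633 + 0.066 + 0.365 = 0.3677.
Margin to runaway = 1 − 0.3677 = 0.63.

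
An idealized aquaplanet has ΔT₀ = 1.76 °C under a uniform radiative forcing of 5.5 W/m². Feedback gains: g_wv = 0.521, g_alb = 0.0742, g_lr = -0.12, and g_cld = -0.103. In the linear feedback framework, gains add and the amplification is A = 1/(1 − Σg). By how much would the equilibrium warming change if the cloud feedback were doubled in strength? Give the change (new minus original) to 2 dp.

Original: g = 0.3722, ΔT = 1.76/(1−0.3722) = 2.8034 °C.
With doubled cloud: g' = 0.2692, ΔT' = 1.76/(1−0.2692) = 2.4083 °C.
Change = 2.4083 − 2.8034 = -0.40 °C.

-0.40 °C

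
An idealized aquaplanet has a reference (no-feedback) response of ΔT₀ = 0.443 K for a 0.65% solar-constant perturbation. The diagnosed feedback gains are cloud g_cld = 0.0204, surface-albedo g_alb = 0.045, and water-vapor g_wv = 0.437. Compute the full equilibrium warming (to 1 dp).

Total gain g = 0.0204 + 0.045 + 0.437 = 0.5024.
Amplification A = 1/(1 − 0.5024) = 2.01.
ΔT = 0.443 × 2.01 = 0.9 K.

0.9 K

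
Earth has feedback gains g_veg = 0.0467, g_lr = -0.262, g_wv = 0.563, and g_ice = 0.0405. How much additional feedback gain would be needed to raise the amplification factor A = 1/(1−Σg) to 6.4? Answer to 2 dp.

0.46

Current total gain = 0.3882.
Target gain for A = 6.4: g* = 1 − 1/6.4 = 0.8438.
Additional gain needed = 0.8438 − 0.3882 = 0.46.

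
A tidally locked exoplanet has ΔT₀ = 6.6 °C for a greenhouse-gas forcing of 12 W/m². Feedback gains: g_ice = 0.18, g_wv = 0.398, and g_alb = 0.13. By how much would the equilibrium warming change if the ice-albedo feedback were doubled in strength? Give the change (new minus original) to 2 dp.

36.33 °C

Original: g = 0.708, ΔT = 6.6/(1−0.708) = 22.6027 °C.
With doubled ice-albedo: g' = 0.888, ΔT' = 6.6/(1−0.888) = 58.9286 °C.
Change = 58.9286 − 22.6027 = 36.33 °C.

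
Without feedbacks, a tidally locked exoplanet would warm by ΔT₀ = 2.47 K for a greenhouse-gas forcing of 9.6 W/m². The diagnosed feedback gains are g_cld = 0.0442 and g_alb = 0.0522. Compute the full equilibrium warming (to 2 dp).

Total gain g = 0.0442 + 0.0522 = 0.0964.
Amplification A = 1/(1 − 0.0964) = 1.107.
ΔT = 2.47 × 1.107 = 2.73 K.

2.73 K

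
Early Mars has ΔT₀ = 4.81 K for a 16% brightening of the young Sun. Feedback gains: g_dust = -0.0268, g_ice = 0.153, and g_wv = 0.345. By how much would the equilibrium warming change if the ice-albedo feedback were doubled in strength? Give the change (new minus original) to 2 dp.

3.70 K

Original: g = 0.4712, ΔT = 4.81/(1−0.4712) = 9.0961 K.
With doubled ice-albedo: g' = 0.6242, ΔT' = 4.81/(1−0.6242) = 12.7994 K.
Change = 12.7994 − 9.0961 = 3.70 K.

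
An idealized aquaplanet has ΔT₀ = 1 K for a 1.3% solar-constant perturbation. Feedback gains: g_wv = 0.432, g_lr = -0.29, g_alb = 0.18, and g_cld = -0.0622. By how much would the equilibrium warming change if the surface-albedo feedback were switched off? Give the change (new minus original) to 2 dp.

Original: g = 0.2598, ΔT = 1/(1−0.2598) = 1.3510 K.
Without surface-albedo: g' = 0.0798, ΔT' = 1/(1−0.0798) = 1.0867 K.
Change = 1.0867 − 1.3510 = -0.26 K.

-0.26 K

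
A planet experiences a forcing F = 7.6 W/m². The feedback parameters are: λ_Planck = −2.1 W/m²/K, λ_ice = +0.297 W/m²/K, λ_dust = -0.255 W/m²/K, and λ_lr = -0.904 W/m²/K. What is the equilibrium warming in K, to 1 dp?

2.6 K

Net feedback parameter λ = (−2.1) + (+0.297) + (-0.255) + (-0.904) = -2.962 W/m²/K.
ΔT = −F/λ = −7.6/(-2.962) = 2.6 K.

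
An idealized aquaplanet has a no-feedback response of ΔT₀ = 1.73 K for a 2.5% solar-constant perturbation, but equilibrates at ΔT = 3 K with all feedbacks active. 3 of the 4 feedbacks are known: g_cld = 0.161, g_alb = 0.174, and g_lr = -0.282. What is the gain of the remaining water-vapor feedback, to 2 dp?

0.37

Amplification A = ΔT/ΔT₀ = 3/1.73 = 1.734.
Total gain g = 1 − 1/A = 1 − 1/1.734 = 0.4233.
Known gains sum to 0.161 + 0.174 − 0.282 = 0.053.
g_wv = 0.4233 − 0.053 = 0.37.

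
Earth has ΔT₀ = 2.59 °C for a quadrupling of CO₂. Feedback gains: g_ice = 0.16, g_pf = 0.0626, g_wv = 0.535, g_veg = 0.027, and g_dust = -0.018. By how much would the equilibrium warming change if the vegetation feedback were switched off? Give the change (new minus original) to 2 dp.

-1.15 °C

Original: g = 0.7666, ΔT = 2.59/(1−0.7666) = 11.0968 °C.
Without vegetation: g' = 0.7396, ΔT' = 2.59/(1−0.7396) = 9.9462 °C.
Change = 9.9462 − 11.0968 = -1.15 °C.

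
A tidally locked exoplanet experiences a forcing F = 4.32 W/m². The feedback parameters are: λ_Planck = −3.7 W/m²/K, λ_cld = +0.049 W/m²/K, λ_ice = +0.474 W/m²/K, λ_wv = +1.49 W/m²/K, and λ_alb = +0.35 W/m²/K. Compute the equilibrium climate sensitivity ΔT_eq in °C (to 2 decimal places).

Net feedback parameter λ = (−3.7) + (+0.049) + (+0.474) + (+1.49) + (+0.35) = -1.337 W/m²/K.
ΔT = −F/λ = −4.32/(-1.337) = 3.23 °C.

3.23 °C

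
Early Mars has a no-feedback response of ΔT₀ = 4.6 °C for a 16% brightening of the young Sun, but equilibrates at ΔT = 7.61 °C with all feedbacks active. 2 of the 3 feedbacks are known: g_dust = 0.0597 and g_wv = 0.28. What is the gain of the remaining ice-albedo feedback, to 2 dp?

Amplification A = ΔT/ΔT₀ = 7.61/4.6 = 1.654.
Total gain g = 1 − 1/A = 1 − 1/1.654 = 0.3954.
Known gains sum to 0.0597 + 0.28 = 0.3397.
g_ice = 0.3954 − 0.3397 = 0.06.

0.06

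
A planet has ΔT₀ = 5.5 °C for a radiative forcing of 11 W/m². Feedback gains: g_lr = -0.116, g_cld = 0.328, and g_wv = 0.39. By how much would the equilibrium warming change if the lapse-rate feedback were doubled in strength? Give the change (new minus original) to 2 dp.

-3.12 °C

Original: g = 0.602, ΔT = 5.5/(1−0.602) = 13.8191 °C.
With doubled lapse-rate: g' = 0.486, ΔT' = 5.5/(1−0.486) = 10.7004 °C.
Change = 10.7004 − 13.8191 = -3.12 °C.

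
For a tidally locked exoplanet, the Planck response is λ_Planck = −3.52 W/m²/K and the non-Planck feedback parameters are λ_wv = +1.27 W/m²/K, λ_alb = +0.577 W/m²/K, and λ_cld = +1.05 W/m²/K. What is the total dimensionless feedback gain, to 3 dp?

Convert to gains: g_wv = 1.27/3.52 = 0.3608; g_alb = 0.577/3.52 = 0.1639; g_cld = 1.05/3.52 = 0.2983.
Total gain g = 0.823.

0.823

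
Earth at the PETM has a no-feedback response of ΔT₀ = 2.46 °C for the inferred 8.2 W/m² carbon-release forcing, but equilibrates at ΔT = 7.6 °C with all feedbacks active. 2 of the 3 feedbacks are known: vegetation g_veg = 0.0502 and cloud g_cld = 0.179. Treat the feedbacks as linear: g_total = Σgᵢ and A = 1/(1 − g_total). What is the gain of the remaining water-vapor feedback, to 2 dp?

Amplification A = ΔT/ΔT₀ = 7.6/2.46 = 3.089.
Total gain g = 1 − 1/A = 1 − 1/3.089 = 0.6763.
Known gains sum to 0.0502 + 0.179 = 0.2292.
g_wv = 0.6763 − 0.2292 = 0.45.

0.45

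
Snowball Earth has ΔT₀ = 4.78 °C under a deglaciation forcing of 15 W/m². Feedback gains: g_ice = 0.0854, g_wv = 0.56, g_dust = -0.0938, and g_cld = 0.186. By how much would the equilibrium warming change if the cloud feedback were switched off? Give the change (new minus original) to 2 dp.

-7.56 °C

Original: g = 0.7376, ΔT = 4.78/(1−0.7376) = 18.2165 °C.
Without cloud: g' = 0.5516, ΔT' = 4.78/(1−0.5516) = 10.6601 °C.
Change = 10.6601 − 18.2165 = -7.56 °C.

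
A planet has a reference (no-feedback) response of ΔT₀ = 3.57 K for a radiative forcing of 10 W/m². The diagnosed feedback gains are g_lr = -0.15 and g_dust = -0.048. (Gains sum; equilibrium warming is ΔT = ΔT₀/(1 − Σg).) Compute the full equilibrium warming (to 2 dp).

2.98 K

Total gain g = -0.15 − 0.048 = -0.198.
Amplification A = 1/(1 + 0.198) = 0.8347.
ΔT = 3.57 × 0.8347 = 2.98 K.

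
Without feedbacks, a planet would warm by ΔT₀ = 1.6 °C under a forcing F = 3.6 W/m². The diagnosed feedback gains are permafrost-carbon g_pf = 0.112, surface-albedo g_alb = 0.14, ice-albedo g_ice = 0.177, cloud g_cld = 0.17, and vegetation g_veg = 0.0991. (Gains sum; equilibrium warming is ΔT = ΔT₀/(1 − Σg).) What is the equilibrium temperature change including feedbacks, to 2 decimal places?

Total gain g = 0.112 + 0.14 + 0.177 + 0.17 + 0.0991 = 0.6981.
Amplification A = 1/(1 − 0.6981) = 3.312.
ΔT = 1.6 × 3.312 = 5.30 °C.

5.30 °C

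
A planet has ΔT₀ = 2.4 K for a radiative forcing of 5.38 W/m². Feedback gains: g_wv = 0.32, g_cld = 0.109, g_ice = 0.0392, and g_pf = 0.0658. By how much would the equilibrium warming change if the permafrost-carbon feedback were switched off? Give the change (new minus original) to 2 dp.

-0.64 K

Original: g = 0.534, ΔT = 2.4/(1−0.534) = 5.1502 K.
Without permafrost-carbon: g' = 0.4682, ΔT' = 2.4/(1−0.4682) = 4.5130 K.
Change = 4.5130 − 5.1502 = -0.64 K.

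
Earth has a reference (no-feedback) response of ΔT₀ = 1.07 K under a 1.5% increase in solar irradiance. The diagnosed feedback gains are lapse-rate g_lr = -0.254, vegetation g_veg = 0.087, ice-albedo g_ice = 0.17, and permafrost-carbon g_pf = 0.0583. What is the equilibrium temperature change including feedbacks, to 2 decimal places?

Total gain g = -0.254 + 0.087 + 0.17 + 0.0583 = 0.0613.
Amplification A = 1/(1 − 0.0613) = 1.065.
ΔT = 1.07 × 1.065 = 1.14 K.

1.14 K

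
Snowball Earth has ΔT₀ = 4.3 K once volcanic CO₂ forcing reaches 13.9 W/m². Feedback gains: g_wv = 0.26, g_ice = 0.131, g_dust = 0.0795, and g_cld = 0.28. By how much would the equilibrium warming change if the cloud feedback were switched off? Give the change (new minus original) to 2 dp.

-9.11 K

Original: g = 0.7505, ΔT = 4.3/(1−0.7505) = 17.2345 K.
Without cloud: g' = 0.4705, ΔT' = 4.3/(1−0.4705) = 8.1209 K.
Change = 8.1209 − 17.2345 = -9.11 K.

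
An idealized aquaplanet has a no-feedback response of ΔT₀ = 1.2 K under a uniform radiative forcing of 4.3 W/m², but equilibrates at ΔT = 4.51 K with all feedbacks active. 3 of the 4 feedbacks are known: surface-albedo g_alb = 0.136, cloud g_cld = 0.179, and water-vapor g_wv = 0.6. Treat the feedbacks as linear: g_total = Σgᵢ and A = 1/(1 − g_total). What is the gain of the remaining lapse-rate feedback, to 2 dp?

Amplification A = ΔT/ΔT₀ = 4.51/1.2 = 3.758.
Total gain g = 1 − 1/A = 1 − 1/3.758 = 0.7339.
Known gains sum to 0.136 + 0.179 + 0.6 = 0.915.
g_lr = 0.7339 − 0.915 = -0.18.

-0.18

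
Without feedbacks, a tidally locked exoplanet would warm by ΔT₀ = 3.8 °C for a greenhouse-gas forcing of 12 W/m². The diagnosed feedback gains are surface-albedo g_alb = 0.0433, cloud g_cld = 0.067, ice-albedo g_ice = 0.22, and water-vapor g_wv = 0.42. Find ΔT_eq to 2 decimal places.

Total gain g = 0.0433 + 0.067 + 0.22 + 0.42 = 0.7503.
Amplification A = 1/(1 − 0.7503) = 4.005.
ΔT = 3.8 × 4.005 = 15.22 °C.

15.22 °C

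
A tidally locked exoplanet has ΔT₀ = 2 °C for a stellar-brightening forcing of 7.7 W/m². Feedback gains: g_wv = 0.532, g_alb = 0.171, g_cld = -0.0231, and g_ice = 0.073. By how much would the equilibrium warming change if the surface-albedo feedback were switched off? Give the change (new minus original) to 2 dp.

Original: g = 0.7529, ΔT = 2/(1−0.7529) = 8.0939 °C.
Without surface-albedo: g' = 0.5819, ΔT' = 2/(1−0.5819) = 4.7835 °C.
Change = 4.7835 − 8.0939 = -3.31 °C.

-3.31 °C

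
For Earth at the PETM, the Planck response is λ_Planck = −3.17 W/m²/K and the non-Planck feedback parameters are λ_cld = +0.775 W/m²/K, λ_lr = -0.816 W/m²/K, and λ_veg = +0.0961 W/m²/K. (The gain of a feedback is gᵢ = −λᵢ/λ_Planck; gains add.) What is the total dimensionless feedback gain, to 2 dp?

Convert to gains: g_cld = 0.775/3.17 = 0.2445; g_lr = -0.816/3.17 = -0.2574; g_veg = 0.0961/3.17 = 0.03032.
Total gain g = 0.01742.

0.02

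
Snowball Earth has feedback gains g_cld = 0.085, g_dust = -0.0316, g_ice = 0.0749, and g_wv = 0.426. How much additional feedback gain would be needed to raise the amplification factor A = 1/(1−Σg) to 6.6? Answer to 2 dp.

0.29

Current total gain = 0.5543.
Target gain for A = 6.6: g* = 1 − 1/6.6 = 0.8485.
Additional gain needed = 0.8485 − 0.5543 = 0.29.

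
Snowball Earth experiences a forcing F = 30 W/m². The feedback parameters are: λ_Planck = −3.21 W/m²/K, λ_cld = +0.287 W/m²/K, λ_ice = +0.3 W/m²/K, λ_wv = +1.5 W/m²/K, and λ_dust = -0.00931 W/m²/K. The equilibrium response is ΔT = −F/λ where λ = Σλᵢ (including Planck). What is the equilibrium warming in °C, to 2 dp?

26.49 °C

Net feedback parameter λ = (−3.21) + (+0.287) + (+0.3) + (+1.5) + (-0.00931) = -1.13231 W/m²/K.
ΔT = −F/λ = −30/(-1.13231) = 26.49 °C.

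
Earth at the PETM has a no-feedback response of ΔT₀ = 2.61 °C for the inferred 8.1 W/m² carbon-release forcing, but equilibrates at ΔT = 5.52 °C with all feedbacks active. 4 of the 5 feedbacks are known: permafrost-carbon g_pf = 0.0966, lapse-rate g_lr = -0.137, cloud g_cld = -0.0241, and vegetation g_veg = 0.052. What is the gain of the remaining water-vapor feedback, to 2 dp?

0.54

Amplification A = ΔT/ΔT₀ = 5.52/2.61 = 2.115.
Total gain g = 1 − 1/A = 1 − 1/2.115 = 0.5272.
Known gains sum to 0.0966 − 0.137 − 0.0241 + 0.052 = -0.0125.
g_wv = 0.5272 + 0.0125 = 0.54.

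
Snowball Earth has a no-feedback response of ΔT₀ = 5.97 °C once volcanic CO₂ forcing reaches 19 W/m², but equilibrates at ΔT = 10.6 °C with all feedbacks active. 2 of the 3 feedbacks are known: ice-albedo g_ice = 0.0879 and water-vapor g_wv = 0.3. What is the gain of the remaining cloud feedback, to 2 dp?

Amplification A = ΔT/ΔT₀ = 10.6/5.97 = 1.776.
Total gain g = 1 − 1/A = 1 − 1/1.776 = 0.4369.
Known gains sum to 0.0879 + 0.3 = 0.3879.
g_cld = 0.4369 − 0.3879 = 0.05.

0.05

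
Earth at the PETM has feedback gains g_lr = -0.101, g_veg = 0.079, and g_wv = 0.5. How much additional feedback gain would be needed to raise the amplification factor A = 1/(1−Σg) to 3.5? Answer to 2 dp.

Current total gain = 0.478.
Target gain for A = 3.5: g* = 1 − 1/3.5 = 0.7143.
Additional gain needed = 0.7143 − 0.478 = 0.24.

0.24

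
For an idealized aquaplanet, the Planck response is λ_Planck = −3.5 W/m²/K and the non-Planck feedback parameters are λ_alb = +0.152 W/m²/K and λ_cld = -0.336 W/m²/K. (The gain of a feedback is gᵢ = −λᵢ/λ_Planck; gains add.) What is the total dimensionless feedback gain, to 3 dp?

-0.053

Convert to gains: g_alb = 0.152/3.5 = 0.04343; g_cld = -0.336/3.5 = -0.096.
Total gain g = -0.05257.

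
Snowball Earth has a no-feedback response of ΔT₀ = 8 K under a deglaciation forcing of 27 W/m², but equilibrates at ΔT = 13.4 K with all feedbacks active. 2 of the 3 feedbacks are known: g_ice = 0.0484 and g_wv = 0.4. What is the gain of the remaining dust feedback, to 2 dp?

Amplification A = ΔT/ΔT₀ = 13.4/8 = 1.675.
Total gain g = 1 − 1/A = 1 − 1/1.675 = 0.403.
Known gains sum to 0.0484 + 0.4 = 0.4484.
g_dust = 0.403 − 0.4484 = -0.05.

-0.05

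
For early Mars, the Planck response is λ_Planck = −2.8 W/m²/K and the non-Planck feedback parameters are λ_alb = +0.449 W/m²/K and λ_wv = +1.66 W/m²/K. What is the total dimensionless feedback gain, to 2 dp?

Convert to gains: g_alb = 0.449/2.8 = 0.1604; g_wv = 1.66/2.8 = 0.5929.
Total gain g = 0.7533.

0.75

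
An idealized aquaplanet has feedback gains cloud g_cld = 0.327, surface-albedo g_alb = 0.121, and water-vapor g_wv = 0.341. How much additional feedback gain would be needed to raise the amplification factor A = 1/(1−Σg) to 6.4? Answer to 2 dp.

0.05

Current total gain = 0.789.
Target gain for A = 6.4: g* = 1 − 1/6.4 = 0.8438.
Additional gain needed = 0.8438 − 0.789 = 0.05.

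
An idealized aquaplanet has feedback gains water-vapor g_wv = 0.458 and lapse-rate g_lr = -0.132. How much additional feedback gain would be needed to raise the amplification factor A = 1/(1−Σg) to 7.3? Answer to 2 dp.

Current total gain = 0.326.
Target gain for A = 7.3: g* = 1 − 1/7.3 = 0.863.
Additional gain needed = 0.863 − 0.326 = 0.54.

0.54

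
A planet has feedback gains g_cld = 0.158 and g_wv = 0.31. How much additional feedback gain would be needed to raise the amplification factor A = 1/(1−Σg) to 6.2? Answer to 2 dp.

Current total gain = 0.468.
Target gain for A = 6.2: g* = 1 − 1/6.2 = 0.8387.
Additional gain needed = 0.8387 − 0.468 = 0.37.

0.37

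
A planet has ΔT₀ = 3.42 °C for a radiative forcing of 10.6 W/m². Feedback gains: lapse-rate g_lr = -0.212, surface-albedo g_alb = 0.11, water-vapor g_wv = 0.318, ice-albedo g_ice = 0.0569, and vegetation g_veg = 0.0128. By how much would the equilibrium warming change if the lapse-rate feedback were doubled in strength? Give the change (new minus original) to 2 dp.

-1.10 °C

Original: g = 0.2857, ΔT = 3.42/(1−0.2857) = 4.7879 °C.
With doubled lapse-rate: g' = 0.0737, ΔT' = 3.42/(1−0.0737) = 3.6921 °C.
Change = 3.6921 − 4.7879 = -1.10 °C.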